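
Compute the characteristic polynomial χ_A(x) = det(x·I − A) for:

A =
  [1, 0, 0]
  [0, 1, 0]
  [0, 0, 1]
x^3 - 3*x^2 + 3*x - 1

Expanding det(x·I − A) (e.g. by cofactor expansion or by noting that A is similar to its Jordan form J, which has the same characteristic polynomial as A) gives
  χ_A(x) = x^3 - 3*x^2 + 3*x - 1
which factors as (x - 1)^3. The eigenvalues (with algebraic multiplicities) are λ = 1 with multiplicity 3.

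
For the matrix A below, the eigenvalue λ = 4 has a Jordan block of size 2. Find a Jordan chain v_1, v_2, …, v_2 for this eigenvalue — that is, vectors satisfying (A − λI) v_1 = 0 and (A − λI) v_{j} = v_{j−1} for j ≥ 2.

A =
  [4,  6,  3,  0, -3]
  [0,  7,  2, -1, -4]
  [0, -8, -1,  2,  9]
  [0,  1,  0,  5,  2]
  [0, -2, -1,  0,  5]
A Jordan chain for λ = 4 of length 2:
v_1 = (6, 3, -8, 1, -2)ᵀ
v_2 = (0, 1, 0, 0, 0)ᵀ

Let N = A − (4)·I. We want v_2 with N^2 v_2 = 0 but N^1 v_2 ≠ 0; then v_{j-1} := N · v_j for j = 2, …, 2.

Pick v_2 = (0, 1, 0, 0, 0)ᵀ.
Then v_1 = N · v_2 = (6, 3, -8, 1, -2)ᵀ.

Sanity check: (A − (4)·I) v_1 = (0, 0, 0, 0, 0)ᵀ = 0. ✓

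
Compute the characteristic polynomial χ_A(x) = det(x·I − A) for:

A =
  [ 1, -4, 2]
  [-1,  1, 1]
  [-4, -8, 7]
x^3 - 9*x^2 + 27*x - 27

Expanding det(x·I − A) (e.g. by cofactor expansion or by noting that A is similar to its Jordan form J, which has the same characteristic polynomial as A) gives
  χ_A(x) = x^3 - 9*x^2 + 27*x - 27
which factors as (x - 3)^3. The eigenvalues (with algebraic multiplicities) are λ = 3 with multiplicity 3.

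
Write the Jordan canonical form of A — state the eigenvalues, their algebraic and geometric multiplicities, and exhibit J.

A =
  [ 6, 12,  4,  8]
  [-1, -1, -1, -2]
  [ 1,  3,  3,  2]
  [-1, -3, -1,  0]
J_2(2) ⊕ J_1(2) ⊕ J_1(2)

The characteristic polynomial is
  det(x·I − A) = x^4 - 8*x^3 + 24*x^2 - 32*x + 16 = (x - 2)^4

Eigenvalues and multiplicities (the geometric multiplicity of λ is n − rank(A − λI), which equals the number of Jordan blocks for λ):
  λ = 2: algebraic multiplicity = 4, geometric multiplicity = 3

Determining the block sizes for each eigenvalue:
  λ = 2: 3 blocks summing to 4 forces exactly one block of size 2 and the rest size 1 → block sizes [2, 1, 1]

Assembling the blocks gives a Jordan form
J =
  [2, 1, 0, 0]
  [0, 2, 0, 0]
  [0, 0, 2, 0]
  [0, 0, 0, 2]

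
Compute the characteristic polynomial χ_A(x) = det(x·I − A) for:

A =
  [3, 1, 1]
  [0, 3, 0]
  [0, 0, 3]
x^3 - 9*x^2 + 27*x - 27

Expanding det(x·I − A) (e.g. by cofactor expansion or by noting that A is similar to its Jordan form J, which has the same characteristic polynomial as A) gives
  χ_A(x) = x^3 - 9*x^2 + 27*x - 27
which factors as (x - 3)^3. The eigenvalues (with algebraic multiplicities) are λ = 3 with multiplicity 3.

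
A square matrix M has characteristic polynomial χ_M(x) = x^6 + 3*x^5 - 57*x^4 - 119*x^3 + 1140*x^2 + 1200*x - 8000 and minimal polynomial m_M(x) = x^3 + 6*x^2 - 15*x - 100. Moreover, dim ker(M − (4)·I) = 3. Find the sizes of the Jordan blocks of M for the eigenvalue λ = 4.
Block sizes for λ = 4: [1, 1, 1]

Step 1 — from the characteristic polynomial, algebraic multiplicity of λ = 4 is 3. From dim ker(M − (4)·I) = 3, there are exactly 3 Jordan blocks for λ = 4.
Step 2 — from the minimal polynomial, the factor (x − 4) tells us the largest block for λ = 4 has size 1.
Step 3 — with total size 3, 3 blocks, and largest block 1, the block sizes (in nonincreasing order) are [1, 1, 1].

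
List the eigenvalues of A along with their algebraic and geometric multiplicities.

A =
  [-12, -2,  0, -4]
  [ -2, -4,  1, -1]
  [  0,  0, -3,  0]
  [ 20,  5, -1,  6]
λ = -4: alg = 1, geom = 1; λ = -3: alg = 3, geom = 2

Step 1 — factor the characteristic polynomial to read off the algebraic multiplicities:
  χ_A(x) = (x + 3)^3*(x + 4)

Step 2 — compute geometric multiplicities via the rank-nullity identity g(λ) = n − rank(A − λI):
  rank(A − (-4)·I) = 3, so dim ker(A − (-4)·I) = n − 3 = 1
  rank(A − (-3)·I) = 2, so dim ker(A − (-3)·I) = n − 2 = 2

Summary:
  λ = -4: algebraic multiplicity = 1, geometric multiplicity = 1
  λ = -3: algebraic multiplicity = 3, geometric multiplicity = 2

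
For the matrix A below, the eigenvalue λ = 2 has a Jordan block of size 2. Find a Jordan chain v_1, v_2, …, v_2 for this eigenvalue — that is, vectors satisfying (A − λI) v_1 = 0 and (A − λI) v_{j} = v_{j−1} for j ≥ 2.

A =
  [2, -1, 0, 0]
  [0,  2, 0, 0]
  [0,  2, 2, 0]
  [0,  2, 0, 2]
A Jordan chain for λ = 2 of length 2:
v_1 = (-1, 0, 2, 2)ᵀ
v_2 = (0, 1, 0, 0)ᵀ

Let N = A − (2)·I. We want v_2 with N^2 v_2 = 0 but N^1 v_2 ≠ 0; then v_{j-1} := N · v_j for j = 2, …, 2.

Pick v_2 = (0, 1, 0, 0)ᵀ.
Then v_1 = N · v_2 = (-1, 0, 2, 2)ᵀ.

Sanity check: (A − (2)·I) v_1 = (0, 0, 0, 0)ᵀ = 0. ✓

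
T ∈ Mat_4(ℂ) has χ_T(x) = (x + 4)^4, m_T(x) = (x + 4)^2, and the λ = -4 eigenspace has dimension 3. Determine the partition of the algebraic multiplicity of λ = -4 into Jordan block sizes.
Block sizes for λ = -4: [2, 1, 1]

Step 1 — from the characteristic polynomial, algebraic multiplicity of λ = -4 is 4. From dim ker(T − (-4)·I) = 3, there are exactly 3 Jordan blocks for λ = -4.
Step 2 — from the minimal polynomial, the factor (x + 4)^2 tells us the largest block for λ = -4 has size 2.
Step 3 — with total size 4, 3 blocks, and largest block 2, the block sizes (in nonincreasing order) are [2, 1, 1].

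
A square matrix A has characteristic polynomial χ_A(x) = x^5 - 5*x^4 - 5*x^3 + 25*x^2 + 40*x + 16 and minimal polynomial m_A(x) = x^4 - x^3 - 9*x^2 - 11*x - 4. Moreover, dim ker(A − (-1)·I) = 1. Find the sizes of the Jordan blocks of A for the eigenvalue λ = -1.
Block sizes for λ = -1: [3]

Step 1 — from the characteristic polynomial, algebraic multiplicity of λ = -1 is 3. From dim ker(A − (-1)·I) = 1, there are exactly 1 Jordan blocks for λ = -1.
Step 2 — from the minimal polynomial, the factor (x + 1)^3 tells us the largest block for λ = -1 has size 3.
Step 3 — with total size 3, 1 blocks, and largest block 3, the block sizes (in nonincreasing order) are [3].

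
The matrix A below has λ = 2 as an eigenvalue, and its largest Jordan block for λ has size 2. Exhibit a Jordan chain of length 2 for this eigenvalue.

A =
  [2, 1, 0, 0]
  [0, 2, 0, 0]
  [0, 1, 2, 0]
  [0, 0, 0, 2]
A Jordan chain for λ = 2 of length 2:
v_1 = (1, 0, 1, 0)ᵀ
v_2 = (0, 1, 0, 0)ᵀ

Let N = A − (2)·I. We want v_2 with N^2 v_2 = 0 but N^1 v_2 ≠ 0; then v_{j-1} := N · v_j for j = 2, …, 2.

Pick v_2 = (0, 1, 0, 0)ᵀ.
Then v_1 = N · v_2 = (1, 0, 1, 0)ᵀ.

Sanity check: (A − (2)·I) v_1 = (0, 0, 0, 0)ᵀ = 0. ✓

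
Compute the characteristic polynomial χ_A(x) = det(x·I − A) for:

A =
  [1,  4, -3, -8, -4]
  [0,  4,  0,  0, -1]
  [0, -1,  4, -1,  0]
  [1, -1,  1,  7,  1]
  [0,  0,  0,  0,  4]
x^5 - 20*x^4 + 160*x^3 - 640*x^2 + 1280*x - 1024

Expanding det(x·I − A) (e.g. by cofactor expansion or by noting that A is similar to its Jordan form J, which has the same characteristic polynomial as A) gives
  χ_A(x) = x^5 - 20*x^4 + 160*x^3 - 640*x^2 + 1280*x - 1024
which factors as (x - 4)^5. The eigenvalues (with algebraic multiplicities) are λ = 4 with multiplicity 5.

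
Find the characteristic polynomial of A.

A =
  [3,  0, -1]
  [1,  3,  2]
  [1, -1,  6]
x^3 - 12*x^2 + 48*x - 64

Expanding det(x·I − A) (e.g. by cofactor expansion or by noting that A is similar to its Jordan form J, which has the same characteristic polynomial as A) gives
  χ_A(x) = x^3 - 12*x^2 + 48*x - 64
which factors as (x - 4)^3. The eigenvalues (with algebraic multiplicities) are λ = 4 with multiplicity 3.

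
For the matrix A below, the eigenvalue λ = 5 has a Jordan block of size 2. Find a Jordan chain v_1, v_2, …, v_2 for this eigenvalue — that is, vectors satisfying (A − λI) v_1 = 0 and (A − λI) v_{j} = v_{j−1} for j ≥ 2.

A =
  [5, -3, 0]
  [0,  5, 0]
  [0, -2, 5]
A Jordan chain for λ = 5 of length 2:
v_1 = (-3, 0, -2)ᵀ
v_2 = (0, 1, 0)ᵀ

Let N = A − (5)·I. We want v_2 with N^2 v_2 = 0 but N^1 v_2 ≠ 0; then v_{j-1} := N · v_j for j = 2, …, 2.

Pick v_2 = (0, 1, 0)ᵀ.
Then v_1 = N · v_2 = (-3, 0, -2)ᵀ.

Sanity check: (A − (5)·I) v_1 = (0, 0, 0)ᵀ = 0. ✓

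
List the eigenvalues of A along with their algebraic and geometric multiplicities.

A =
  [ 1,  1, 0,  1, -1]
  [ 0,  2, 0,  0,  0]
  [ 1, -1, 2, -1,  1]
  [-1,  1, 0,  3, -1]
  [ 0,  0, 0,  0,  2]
λ = 2: alg = 5, geom = 4

Step 1 — factor the characteristic polynomial to read off the algebraic multiplicities:
  χ_A(x) = (x - 2)^5

Step 2 — compute geometric multiplicities via the rank-nullity identity g(λ) = n − rank(A − λI):
  rank(A − (2)·I) = 1, so dim ker(A − (2)·I) = n − 1 = 4

Summary:
  λ = 2: algebraic multiplicity = 5, geometric multiplicity = 4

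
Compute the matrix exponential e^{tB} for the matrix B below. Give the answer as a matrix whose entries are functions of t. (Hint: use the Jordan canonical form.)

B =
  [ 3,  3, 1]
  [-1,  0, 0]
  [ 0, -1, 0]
e^{tB} =
  [t^2*exp(t)/2 + 2*t*exp(t) + exp(t), t^2*exp(t) + 3*t*exp(t), t^2*exp(t)/2 + t*exp(t)]
  [-t^2*exp(t)/2 - t*exp(t), -t^2*exp(t) - t*exp(t) + exp(t), -t^2*exp(t)/2]
  [t^2*exp(t)/2, t^2*exp(t) - t*exp(t), t^2*exp(t)/2 - t*exp(t) + exp(t)]

Strategy: write B = P · J · P⁻¹ where J is a Jordan canonical form, so e^{tB} = P · e^{tJ} · P⁻¹, and e^{tJ} can be computed block-by-block.

B has Jordan form
J =
  [1, 1, 0]
  [0, 1, 1]
  [0, 0, 1]
(up to reordering of blocks).

Per-block formulas:
  For a 3×3 Jordan block J_3(1): exp(t · J_3(1)) = e^(1t)·(I + t·N + (t^2/2)·N^2), where N is the 3×3 nilpotent shift.

After assembling e^{tJ} and conjugating by P, we get:

e^{tB} =
  [t^2*exp(t)/2 + 2*t*exp(t) + exp(t), t^2*exp(t) + 3*t*exp(t), t^2*exp(t)/2 + t*exp(t)]
  [-t^2*exp(t)/2 - t*exp(t), -t^2*exp(t) - t*exp(t) + exp(t), -t^2*exp(t)/2]
  [t^2*exp(t)/2, t^2*exp(t) - t*exp(t), t^2*exp(t)/2 - t*exp(t) + exp(t)]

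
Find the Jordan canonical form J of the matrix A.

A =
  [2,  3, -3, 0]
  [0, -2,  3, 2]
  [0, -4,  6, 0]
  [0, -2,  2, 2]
J_3(2) ⊕ J_1(2)

The characteristic polynomial is
  det(x·I − A) = x^4 - 8*x^3 + 24*x^2 - 32*x + 16 = (x - 2)^4

Eigenvalues and multiplicities (the geometric multiplicity of λ is n − rank(A − λI), which equals the number of Jordan blocks for λ):
  λ = 2: algebraic multiplicity = 4, geometric multiplicity = 2

Determining the block sizes for each eigenvalue:
  λ = 2: with am = 4 and gm = 2, the partition is not yet determined (e.g. several partitions of 4 into 2 parts exist). Let N = A − (2)·I. Computing rank(N^1) = 2, rank(N^2) = 1, rank(N^3) = 0; the number of blocks of size ≥ j is rank(N^{j−1}) − rank(N^j), giving [2, 1, 1]. So we have 1 block(s) of size 3, 1 block(s) of size 1 → block sizes [3, 1]

Assembling the blocks gives a Jordan form
J =
  [2, 1, 0, 0]
  [0, 2, 1, 0]
  [0, 0, 2, 0]
  [0, 0, 0, 2]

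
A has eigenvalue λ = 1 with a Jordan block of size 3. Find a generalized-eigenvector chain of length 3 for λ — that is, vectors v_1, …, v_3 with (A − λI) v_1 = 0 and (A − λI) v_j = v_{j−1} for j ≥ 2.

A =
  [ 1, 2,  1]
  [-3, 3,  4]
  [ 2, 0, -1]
A Jordan chain for λ = 1 of length 3:
v_1 = (-4, 2, -4)ᵀ
v_2 = (0, -3, 2)ᵀ
v_3 = (1, 0, 0)ᵀ

Let N = A − (1)·I. We want v_3 with N^3 v_3 = 0 but N^2 v_3 ≠ 0; then v_{j-1} := N · v_j for j = 3, …, 2.

Pick v_3 = (1, 0, 0)ᵀ.
Then v_2 = N · v_3 = (0, -3, 2)ᵀ.
Then v_1 = N · v_2 = (-4, 2, -4)ᵀ.

Sanity check: (A − (1)·I) v_1 = (0, 0, 0)ᵀ = 0. ✓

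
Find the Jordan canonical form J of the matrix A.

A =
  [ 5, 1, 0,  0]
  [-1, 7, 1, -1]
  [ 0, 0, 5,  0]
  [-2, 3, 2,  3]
J_3(5) ⊕ J_1(5)

The characteristic polynomial is
  det(x·I − A) = x^4 - 20*x^3 + 150*x^2 - 500*x + 625 = (x - 5)^4

Eigenvalues and multiplicities (the geometric multiplicity of λ is n − rank(A − λI), which equals the number of Jordan blocks for λ):
  λ = 5: algebraic multiplicity = 4, geometric multiplicity = 2

Determining the block sizes for each eigenvalue:
  λ = 5: with am = 4 and gm = 2, the partition is not yet determined (e.g. several partitions of 4 into 2 parts exist). Let N = A − (5)·I. Computing rank(N^1) = 2, rank(N^2) = 1, rank(N^3) = 0; the number of blocks of size ≥ j is rank(N^{j−1}) − rank(N^j), giving [2, 1, 1]. So we have 1 block(s) of size 3, 1 block(s) of size 1 → block sizes [3, 1]

Assembling the blocks gives a Jordan form
J =
  [5, 1, 0, 0]
  [0, 5, 1, 0]
  [0, 0, 5, 0]
  [0, 0, 0, 5]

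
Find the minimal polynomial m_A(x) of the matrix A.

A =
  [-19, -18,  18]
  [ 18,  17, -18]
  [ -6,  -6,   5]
x^2 - 4*x - 5

The characteristic polynomial is χ_A(x) = (x - 5)*(x + 1)^2, so the eigenvalues are known. The minimal polynomial is
  m_A(x) = Π_λ (x − λ)^{k_λ}
where k_λ is the size of the *largest* Jordan block for λ (equivalently, the smallest k with (A − λI)^k v = 0 for every generalised eigenvector v of λ).

  λ = -1: largest Jordan block has size 1, contributing (x + 1)
  λ = 5: largest Jordan block has size 1, contributing (x − 5)

So m_A(x) = (x - 5)*(x + 1) = x^2 - 4*x - 5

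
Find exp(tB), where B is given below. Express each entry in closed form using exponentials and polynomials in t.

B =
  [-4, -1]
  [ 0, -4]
e^{tB} =
  [exp(-4*t), -t*exp(-4*t)]
  [0, exp(-4*t)]

Strategy: write B = P · J · P⁻¹ where J is a Jordan canonical form, so e^{tB} = P · e^{tJ} · P⁻¹, and e^{tJ} can be computed block-by-block.

B has Jordan form
J =
  [-4,  1]
  [ 0, -4]
(up to reordering of blocks).

Per-block formulas:
  For a 2×2 Jordan block J_2(-4): exp(t · J_2(-4)) = e^(-4t)·(I + t·N), where N is the 2×2 nilpotent shift.

After assembling e^{tJ} and conjugating by P, we get:

e^{tB} =
  [exp(-4*t), -t*exp(-4*t)]
  [0, exp(-4*t)]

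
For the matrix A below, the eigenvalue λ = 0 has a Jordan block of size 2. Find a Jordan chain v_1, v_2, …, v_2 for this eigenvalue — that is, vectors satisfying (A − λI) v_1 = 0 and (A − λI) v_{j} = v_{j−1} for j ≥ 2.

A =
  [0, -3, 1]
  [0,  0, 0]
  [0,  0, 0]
A Jordan chain for λ = 0 of length 2:
v_1 = (-3, 0, 0)ᵀ
v_2 = (0, 1, 0)ᵀ

Let N = A − (0)·I. We want v_2 with N^2 v_2 = 0 but N^1 v_2 ≠ 0; then v_{j-1} := N · v_j for j = 2, …, 2.

Pick v_2 = (0, 1, 0)ᵀ.
Then v_1 = N · v_2 = (-3, 0, 0)ᵀ.

Sanity check: (A − (0)·I) v_1 = (0, 0, 0)ᵀ = 0. ✓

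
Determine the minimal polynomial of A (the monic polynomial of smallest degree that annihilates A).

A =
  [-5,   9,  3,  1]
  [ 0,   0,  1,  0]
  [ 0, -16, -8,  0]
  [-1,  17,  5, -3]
x^3 + 12*x^2 + 48*x + 64

The characteristic polynomial is χ_A(x) = (x + 4)^4, so the eigenvalues are known. The minimal polynomial is
  m_A(x) = Π_λ (x − λ)^{k_λ}
where k_λ is the size of the *largest* Jordan block for λ (equivalently, the smallest k with (A − λI)^k v = 0 for every generalised eigenvector v of λ).

  λ = -4: largest Jordan block has size 3, contributing (x + 4)^3

So m_A(x) = (x + 4)^3 = x^3 + 12*x^2 + 48*x + 64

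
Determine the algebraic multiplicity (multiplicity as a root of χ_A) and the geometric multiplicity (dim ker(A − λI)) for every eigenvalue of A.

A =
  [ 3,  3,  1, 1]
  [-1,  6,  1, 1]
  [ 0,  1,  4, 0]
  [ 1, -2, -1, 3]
λ = 4: alg = 4, geom = 2

Step 1 — factor the characteristic polynomial to read off the algebraic multiplicities:
  χ_A(x) = (x - 4)^4

Step 2 — compute geometric multiplicities via the rank-nullity identity g(λ) = n − rank(A − λI):
  rank(A − (4)·I) = 2, so dim ker(A − (4)·I) = n − 2 = 2

Summary:
  λ = 4: algebraic multiplicity = 4, geometric multiplicity = 2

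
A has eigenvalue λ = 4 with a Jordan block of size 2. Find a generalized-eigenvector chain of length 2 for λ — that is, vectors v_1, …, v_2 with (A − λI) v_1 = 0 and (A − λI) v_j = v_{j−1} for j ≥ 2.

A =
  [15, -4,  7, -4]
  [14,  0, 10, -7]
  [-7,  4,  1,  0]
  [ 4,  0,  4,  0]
A Jordan chain for λ = 4 of length 2:
v_1 = (11, 14, -7, 4)ᵀ
v_2 = (1, 0, 0, 0)ᵀ

Let N = A − (4)·I. We want v_2 with N^2 v_2 = 0 but N^1 v_2 ≠ 0; then v_{j-1} := N · v_j for j = 2, …, 2.

Pick v_2 = (1, 0, 0, 0)ᵀ.
Then v_1 = N · v_2 = (11, 14, -7, 4)ᵀ.

Sanity check: (A − (4)·I) v_1 = (0, 0, 0, 0)ᵀ = 0. ✓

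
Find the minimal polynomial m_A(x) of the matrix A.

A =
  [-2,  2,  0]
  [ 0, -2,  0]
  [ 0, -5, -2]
x^2 + 4*x + 4

The characteristic polynomial is χ_A(x) = (x + 2)^3, so the eigenvalues are known. The minimal polynomial is
  m_A(x) = Π_λ (x − λ)^{k_λ}
where k_λ is the size of the *largest* Jordan block for λ (equivalently, the smallest k with (A − λI)^k v = 0 for every generalised eigenvector v of λ).

  λ = -2: largest Jordan block has size 2, contributing (x + 2)^2

So m_A(x) = (x + 2)^2 = x^2 + 4*x + 4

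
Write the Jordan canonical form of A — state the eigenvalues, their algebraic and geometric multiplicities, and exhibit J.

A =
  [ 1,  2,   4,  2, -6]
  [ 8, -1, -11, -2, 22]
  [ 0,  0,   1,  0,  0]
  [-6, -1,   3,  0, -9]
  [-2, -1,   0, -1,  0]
J_1(-3) ⊕ J_2(1) ⊕ J_2(1)

The characteristic polynomial is
  det(x·I − A) = x^5 - x^4 - 6*x^3 + 14*x^2 - 11*x + 3 = (x - 1)^4*(x + 3)

Eigenvalues and multiplicities (the geometric multiplicity of λ is n − rank(A − λI), which equals the number of Jordan blocks for λ):
  λ = -3: algebraic multiplicity = 1, geometric multiplicity = 1
  λ = 1: algebraic multiplicity = 4, geometric multiplicity = 2

Determining the block sizes for each eigenvalue:
  λ = -3: one block (gm = 1), so the single block has size am = 1 → block sizes [1]
  λ = 1: with am = 4 and gm = 2, the partition is not yet determined (e.g. several partitions of 4 into 2 parts exist). Let N = A − (1)·I. Computing rank(N^1) = 3, rank(N^2) = 1; the number of blocks of size ≥ j is rank(N^{j−1}) − rank(N^j), giving [2, 2]. So we have 2 block(s) of size 2 → block sizes [2, 2]

Assembling the blocks gives a Jordan form
J =
  [-3, 0, 0, 0, 0]
  [ 0, 1, 1, 0, 0]
  [ 0, 0, 1, 0, 0]
  [ 0, 0, 0, 1, 1]
  [ 0, 0, 0, 0, 1]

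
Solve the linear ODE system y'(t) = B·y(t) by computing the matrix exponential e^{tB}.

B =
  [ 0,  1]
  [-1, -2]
e^{tB} =
  [t*exp(-t) + exp(-t), t*exp(-t)]
  [-t*exp(-t), -t*exp(-t) + exp(-t)]

Strategy: write B = P · J · P⁻¹ where J is a Jordan canonical form, so e^{tB} = P · e^{tJ} · P⁻¹, and e^{tJ} can be computed block-by-block.

B has Jordan form
J =
  [-1,  1]
  [ 0, -1]
(up to reordering of blocks).

Per-block formulas:
  For a 2×2 Jordan block J_2(-1): exp(t · J_2(-1)) = e^(-1t)·(I + t·N), where N is the 2×2 nilpotent shift.

After assembling e^{tJ} and conjugating by P, we get:

e^{tB} =
  [t*exp(-t) + exp(-t), t*exp(-t)]
  [-t*exp(-t), -t*exp(-t) + exp(-t)]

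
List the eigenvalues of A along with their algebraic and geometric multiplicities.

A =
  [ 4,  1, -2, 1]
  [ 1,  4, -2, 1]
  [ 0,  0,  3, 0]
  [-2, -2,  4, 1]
λ = 3: alg = 4, geom = 3

Step 1 — factor the characteristic polynomial to read off the algebraic multiplicities:
  χ_A(x) = (x - 3)^4

Step 2 — compute geometric multiplicities via the rank-nullity identity g(λ) = n − rank(A − λI):
  rank(A − (3)·I) = 1, so dim ker(A − (3)·I) = n − 1 = 3

Summary:
  λ = 3: algebraic multiplicity = 4, geometric multiplicity = 3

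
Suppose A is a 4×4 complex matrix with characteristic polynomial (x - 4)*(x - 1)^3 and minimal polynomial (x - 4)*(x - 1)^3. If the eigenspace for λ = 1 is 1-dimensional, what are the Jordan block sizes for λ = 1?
Block sizes for λ = 1: [3]

Step 1 — from the characteristic polynomial, algebraic multiplicity of λ = 1 is 3. From dim ker(A − (1)·I) = 1, there are exactly 1 Jordan blocks for λ = 1.
Step 2 — from the minimal polynomial, the factor (x − 1)^3 tells us the largest block for λ = 1 has size 3.
Step 3 — with total size 3, 1 blocks, and largest block 3, the block sizes (in nonincreasing order) are [3].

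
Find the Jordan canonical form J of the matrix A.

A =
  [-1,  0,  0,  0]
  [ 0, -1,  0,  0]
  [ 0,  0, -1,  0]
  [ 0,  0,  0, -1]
J_1(-1) ⊕ J_1(-1) ⊕ J_1(-1) ⊕ J_1(-1)

The characteristic polynomial is
  det(x·I − A) = x^4 + 4*x^3 + 6*x^2 + 4*x + 1 = (x + 1)^4

Eigenvalues and multiplicities (the geometric multiplicity of λ is n − rank(A − λI), which equals the number of Jordan blocks for λ):
  λ = -1: algebraic multiplicity = 4, geometric multiplicity = 4

Determining the block sizes for each eigenvalue:
  λ = -1: gm = am = 4, so every block has size 1 → block sizes [1, 1, 1, 1]

Assembling the blocks gives a Jordan form
J =
  [-1,  0,  0,  0]
  [ 0, -1,  0,  0]
  [ 0,  0, -1,  0]
  [ 0,  0,  0, -1]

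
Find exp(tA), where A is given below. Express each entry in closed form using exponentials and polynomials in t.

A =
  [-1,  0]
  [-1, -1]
e^{tA} =
  [exp(-t), 0]
  [-t*exp(-t), exp(-t)]

Strategy: write A = P · J · P⁻¹ where J is a Jordan canonical form, so e^{tA} = P · e^{tJ} · P⁻¹, and e^{tJ} can be computed block-by-block.

A has Jordan form
J =
  [-1,  1]
  [ 0, -1]
(up to reordering of blocks).

Per-block formulas:
  For a 2×2 Jordan block J_2(-1): exp(t · J_2(-1)) = e^(-1t)·(I + t·N), where N is the 2×2 nilpotent shift.

After assembling e^{tJ} and conjugating by P, we get:

e^{tA} =
  [exp(-t), 0]
  [-t*exp(-t), exp(-t)]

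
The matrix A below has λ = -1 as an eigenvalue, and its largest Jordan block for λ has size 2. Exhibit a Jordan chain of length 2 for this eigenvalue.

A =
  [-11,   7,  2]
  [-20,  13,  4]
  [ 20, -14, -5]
A Jordan chain for λ = -1 of length 2:
v_1 = (-10, -20, 20)ᵀ
v_2 = (1, 0, 0)ᵀ

Let N = A − (-1)·I. We want v_2 with N^2 v_2 = 0 but N^1 v_2 ≠ 0; then v_{j-1} := N · v_j for j = 2, …, 2.

Pick v_2 = (1, 0, 0)ᵀ.
Then v_1 = N · v_2 = (-10, -20, 20)ᵀ.

Sanity check: (A − (-1)·I) v_1 = (0, 0, 0)ᵀ = 0. ✓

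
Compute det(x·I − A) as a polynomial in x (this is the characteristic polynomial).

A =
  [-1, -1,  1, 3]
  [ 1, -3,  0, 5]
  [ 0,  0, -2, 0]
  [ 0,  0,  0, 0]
x^4 + 6*x^3 + 12*x^2 + 8*x

Expanding det(x·I − A) (e.g. by cofactor expansion or by noting that A is similar to its Jordan form J, which has the same characteristic polynomial as A) gives
  χ_A(x) = x^4 + 6*x^3 + 12*x^2 + 8*x
which factors as x*(x + 2)^3. The eigenvalues (with algebraic multiplicities) are λ = -2 with multiplicity 3, λ = 0 with multiplicity 1.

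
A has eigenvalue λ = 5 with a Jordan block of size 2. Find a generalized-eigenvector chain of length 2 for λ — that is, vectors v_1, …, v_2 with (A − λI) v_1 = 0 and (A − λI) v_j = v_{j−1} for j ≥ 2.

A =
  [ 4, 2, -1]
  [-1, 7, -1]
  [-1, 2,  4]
A Jordan chain for λ = 5 of length 2:
v_1 = (-1, -1, -1)ᵀ
v_2 = (1, 0, 0)ᵀ

Let N = A − (5)·I. We want v_2 with N^2 v_2 = 0 but N^1 v_2 ≠ 0; then v_{j-1} := N · v_j for j = 2, …, 2.

Pick v_2 = (1, 0, 0)ᵀ.
Then v_1 = N · v_2 = (-1, -1, -1)ᵀ.

Sanity check: (A − (5)·I) v_1 = (0, 0, 0)ᵀ = 0. ✓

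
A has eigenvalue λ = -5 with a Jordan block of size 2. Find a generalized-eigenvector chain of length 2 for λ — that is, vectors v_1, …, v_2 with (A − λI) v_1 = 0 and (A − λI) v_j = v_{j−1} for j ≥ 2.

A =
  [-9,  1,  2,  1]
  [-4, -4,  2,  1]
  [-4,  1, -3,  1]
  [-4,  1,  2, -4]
A Jordan chain for λ = -5 of length 2:
v_1 = (-4, -4, -4, -4)ᵀ
v_2 = (1, 0, 0, 0)ᵀ

Let N = A − (-5)·I. We want v_2 with N^2 v_2 = 0 but N^1 v_2 ≠ 0; then v_{j-1} := N · v_j for j = 2, …, 2.

Pick v_2 = (1, 0, 0, 0)ᵀ.
Then v_1 = N · v_2 = (-4, -4, -4, -4)ᵀ.

Sanity check: (A − (-5)·I) v_1 = (0, 0, 0, 0)ᵀ = 0. ✓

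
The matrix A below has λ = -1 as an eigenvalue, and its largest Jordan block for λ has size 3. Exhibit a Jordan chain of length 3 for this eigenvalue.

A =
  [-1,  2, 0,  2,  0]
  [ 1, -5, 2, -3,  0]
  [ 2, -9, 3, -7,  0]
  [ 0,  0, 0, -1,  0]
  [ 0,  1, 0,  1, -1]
A Jordan chain for λ = -1 of length 3:
v_1 = (2, 0, -1, 0, 1)ᵀ
v_2 = (0, 1, 2, 0, 0)ᵀ
v_3 = (1, 0, 0, 0, 0)ᵀ

Let N = A − (-1)·I. We want v_3 with N^3 v_3 = 0 but N^2 v_3 ≠ 0; then v_{j-1} := N · v_j for j = 3, …, 2.

Pick v_3 = (1, 0, 0, 0, 0)ᵀ.
Then v_2 = N · v_3 = (0, 1, 2, 0, 0)ᵀ.
Then v_1 = N · v_2 = (2, 0, -1, 0, 1)ᵀ.

Sanity check: (A − (-1)·I) v_1 = (0, 0, 0, 0, 0)ᵀ = 0. ✓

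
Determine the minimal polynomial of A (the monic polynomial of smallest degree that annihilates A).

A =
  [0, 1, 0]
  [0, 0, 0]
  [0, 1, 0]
x^2

The characteristic polynomial is χ_A(x) = x^3, so the eigenvalues are known. The minimal polynomial is
  m_A(x) = Π_λ (x − λ)^{k_λ}
where k_λ is the size of the *largest* Jordan block for λ (equivalently, the smallest k with (A − λI)^k v = 0 for every generalised eigenvector v of λ).

  λ = 0: largest Jordan block has size 2, contributing (x − 0)^2

So m_A(x) = x^2 = x^2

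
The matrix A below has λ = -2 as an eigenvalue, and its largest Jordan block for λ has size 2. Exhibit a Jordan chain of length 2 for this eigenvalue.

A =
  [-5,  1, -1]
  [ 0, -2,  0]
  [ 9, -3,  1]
A Jordan chain for λ = -2 of length 2:
v_1 = (-3, 0, 9)ᵀ
v_2 = (1, 0, 0)ᵀ

Let N = A − (-2)·I. We want v_2 with N^2 v_2 = 0 but N^1 v_2 ≠ 0; then v_{j-1} := N · v_j for j = 2, …, 2.

Pick v_2 = (1, 0, 0)ᵀ.
Then v_1 = N · v_2 = (-3, 0, 9)ᵀ.

Sanity check: (A − (-2)·I) v_1 = (0, 0, 0)ᵀ = 0. ✓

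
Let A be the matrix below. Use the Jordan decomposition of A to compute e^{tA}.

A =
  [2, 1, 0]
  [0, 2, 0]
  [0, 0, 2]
e^{tA} =
  [exp(2*t), t*exp(2*t), 0]
  [0, exp(2*t), 0]
  [0, 0, exp(2*t)]

Strategy: write A = P · J · P⁻¹ where J is a Jordan canonical form, so e^{tA} = P · e^{tJ} · P⁻¹, and e^{tJ} can be computed block-by-block.

A has Jordan form
J =
  [2, 1, 0]
  [0, 2, 0]
  [0, 0, 2]
(up to reordering of blocks).

Per-block formulas:
  For a 2×2 Jordan block J_2(2): exp(t · J_2(2)) = e^(2t)·(I + t·N), where N is the 2×2 nilpotent shift.
  For a 1×1 block at λ = 2: exp(t · [2]) = [e^(2t)].

After assembling e^{tJ} and conjugating by P, we get:

e^{tA} =
  [exp(2*t), t*exp(2*t), 0]
  [0, exp(2*t), 0]
  [0, 0, exp(2*t)]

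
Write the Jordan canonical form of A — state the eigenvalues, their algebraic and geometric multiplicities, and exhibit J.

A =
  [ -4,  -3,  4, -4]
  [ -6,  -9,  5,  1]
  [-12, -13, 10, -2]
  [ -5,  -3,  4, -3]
J_2(-4) ⊕ J_2(1)

The characteristic polynomial is
  det(x·I − A) = x^4 + 6*x^3 + x^2 - 24*x + 16 = (x - 1)^2*(x + 4)^2

Eigenvalues and multiplicities (the geometric multiplicity of λ is n − rank(A − λI), which equals the number of Jordan blocks for λ):
  λ = -4: algebraic multiplicity = 2, geometric multiplicity = 1
  λ = 1: algebraic multiplicity = 2, geometric multiplicity = 1

Determining the block sizes for each eigenvalue:
  λ = -4: one block (gm = 1), so the single block has size am = 2 → block sizes [2]
  λ = 1: one block (gm = 1), so the single block has size am = 2 → block sizes [2]

Assembling the blocks gives a Jordan form
J =
  [-4,  1, 0, 0]
  [ 0, -4, 0, 0]
  [ 0,  0, 1, 1]
  [ 0,  0, 0, 1]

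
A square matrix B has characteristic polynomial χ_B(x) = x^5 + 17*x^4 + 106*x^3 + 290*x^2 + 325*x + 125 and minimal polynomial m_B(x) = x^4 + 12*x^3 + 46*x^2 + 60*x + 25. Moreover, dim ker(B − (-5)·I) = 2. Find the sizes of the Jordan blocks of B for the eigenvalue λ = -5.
Block sizes for λ = -5: [2, 1]

Step 1 — from the characteristic polynomial, algebraic multiplicity of λ = -5 is 3. From dim ker(B − (-5)·I) = 2, there are exactly 2 Jordan blocks for λ = -5.
Step 2 — from the minimal polynomial, the factor (x + 5)^2 tells us the largest block for λ = -5 has size 2.
Step 3 — with total size 3, 2 blocks, and largest block 2, the block sizes (in nonincreasing order) are [2, 1].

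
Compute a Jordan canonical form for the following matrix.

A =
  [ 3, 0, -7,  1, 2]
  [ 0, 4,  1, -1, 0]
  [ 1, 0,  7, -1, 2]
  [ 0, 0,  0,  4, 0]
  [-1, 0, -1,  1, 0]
J_1(2) ⊕ J_3(4) ⊕ J_1(4)

The characteristic polynomial is
  det(x·I − A) = x^5 - 18*x^4 + 128*x^3 - 448*x^2 + 768*x - 512 = (x - 4)^4*(x - 2)

Eigenvalues and multiplicities (the geometric multiplicity of λ is n − rank(A − λI), which equals the number of Jordan blocks for λ):
  λ = 2: algebraic multiplicity = 1, geometric multiplicity = 1
  λ = 4: algebraic multiplicity = 4, geometric multiplicity = 2

Determining the block sizes for each eigenvalue:
  λ = 2: one block (gm = 1), so the single block has size am = 1 → block sizes [1]
  λ = 4: with am = 4 and gm = 2, the partition is not yet determined (e.g. several partitions of 4 into 2 parts exist). Let N = A − (4)·I. Computing rank(N^1) = 3, rank(N^2) = 2, rank(N^3) = 1; the number of blocks of size ≥ j is rank(N^{j−1}) − rank(N^j), giving [2, 1, 1]. So we have 1 block(s) of size 3, 1 block(s) of size 1 → block sizes [3, 1]

Assembling the blocks gives a Jordan form
J =
  [2, 0, 0, 0, 0]
  [0, 4, 1, 0, 0]
  [0, 0, 4, 1, 0]
  [0, 0, 0, 4, 0]
  [0, 0, 0, 0, 4]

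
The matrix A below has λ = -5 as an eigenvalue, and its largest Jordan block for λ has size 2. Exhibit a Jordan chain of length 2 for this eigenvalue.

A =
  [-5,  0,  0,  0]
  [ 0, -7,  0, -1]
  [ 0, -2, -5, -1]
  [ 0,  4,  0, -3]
A Jordan chain for λ = -5 of length 2:
v_1 = (0, -2, -2, 4)ᵀ
v_2 = (0, 1, 0, 0)ᵀ

Let N = A − (-5)·I. We want v_2 with N^2 v_2 = 0 but N^1 v_2 ≠ 0; then v_{j-1} := N · v_j for j = 2, …, 2.

Pick v_2 = (0, 1, 0, 0)ᵀ.
Then v_1 = N · v_2 = (0, -2, -2, 4)ᵀ.

Sanity check: (A − (-5)·I) v_1 = (0, 0, 0, 0)ᵀ = 0. ✓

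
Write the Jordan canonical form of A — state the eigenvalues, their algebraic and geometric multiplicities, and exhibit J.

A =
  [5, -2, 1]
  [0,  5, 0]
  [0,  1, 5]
J_3(5)

The characteristic polynomial is
  det(x·I − A) = x^3 - 15*x^2 + 75*x - 125 = (x - 5)^3

Eigenvalues and multiplicities (the geometric multiplicity of λ is n − rank(A − λI), which equals the number of Jordan blocks for λ):
  λ = 5: algebraic multiplicity = 3, geometric multiplicity = 1

Determining the block sizes for each eigenvalue:
  λ = 5: one block (gm = 1), so the single block has size am = 3 → block sizes [3]

Assembling the blocks gives a Jordan form
J =
  [5, 1, 0]
  [0, 5, 1]
  [0, 0, 5]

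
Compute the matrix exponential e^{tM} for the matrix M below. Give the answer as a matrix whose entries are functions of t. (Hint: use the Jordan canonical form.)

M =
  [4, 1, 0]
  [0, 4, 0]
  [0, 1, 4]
e^{tM} =
  [exp(4*t), t*exp(4*t), 0]
  [0, exp(4*t), 0]
  [0, t*exp(4*t), exp(4*t)]

Strategy: write M = P · J · P⁻¹ where J is a Jordan canonical form, so e^{tM} = P · e^{tJ} · P⁻¹, and e^{tJ} can be computed block-by-block.

M has Jordan form
J =
  [4, 1, 0]
  [0, 4, 0]
  [0, 0, 4]
(up to reordering of blocks).

Per-block formulas:
  For a 2×2 Jordan block J_2(4): exp(t · J_2(4)) = e^(4t)·(I + t·N), where N is the 2×2 nilpotent shift.
  For a 1×1 block at λ = 4: exp(t · [4]) = [e^(4t)].

After assembling e^{tJ} and conjugating by P, we get:

e^{tM} =
  [exp(4*t), t*exp(4*t), 0]
  [0, exp(4*t), 0]
  [0, t*exp(4*t), exp(4*t)]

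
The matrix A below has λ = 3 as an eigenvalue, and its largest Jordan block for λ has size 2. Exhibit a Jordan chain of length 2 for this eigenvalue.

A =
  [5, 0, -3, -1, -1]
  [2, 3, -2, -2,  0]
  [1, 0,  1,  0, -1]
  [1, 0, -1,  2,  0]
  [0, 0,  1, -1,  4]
A Jordan chain for λ = 3 of length 2:
v_1 = (2, 2, 1, 1, 0)ᵀ
v_2 = (1, 0, 0, 0, 0)ᵀ

Let N = A − (3)·I. We want v_2 with N^2 v_2 = 0 but N^1 v_2 ≠ 0; then v_{j-1} := N · v_j for j = 2, …, 2.

Pick v_2 = (1, 0, 0, 0, 0)ᵀ.
Then v_1 = N · v_2 = (2, 2, 1, 1, 0)ᵀ.

Sanity check: (A − (3)·I) v_1 = (0, 0, 0, 0, 0)ᵀ = 0. ✓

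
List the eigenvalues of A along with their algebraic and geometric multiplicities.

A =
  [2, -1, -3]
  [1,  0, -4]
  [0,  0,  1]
λ = 1: alg = 3, geom = 1

Step 1 — factor the characteristic polynomial to read off the algebraic multiplicities:
  χ_A(x) = (x - 1)^3

Step 2 — compute geometric multiplicities via the rank-nullity identity g(λ) = n − rank(A − λI):
  rank(A − (1)·I) = 2, so dim ker(A − (1)·I) = n − 2 = 1

Summary:
  λ = 1: algebraic multiplicity = 3, geometric multiplicity = 1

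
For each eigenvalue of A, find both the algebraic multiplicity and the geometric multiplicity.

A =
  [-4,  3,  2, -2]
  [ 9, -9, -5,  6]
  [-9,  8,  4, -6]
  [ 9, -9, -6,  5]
λ = -1: alg = 4, geom = 2

Step 1 — factor the characteristic polynomial to read off the algebraic multiplicities:
  χ_A(x) = (x + 1)^4

Step 2 — compute geometric multiplicities via the rank-nullity identity g(λ) = n − rank(A − λI):
  rank(A − (-1)·I) = 2, so dim ker(A − (-1)·I) = n − 2 = 2

Summary:
  λ = -1: algebraic multiplicity = 4, geometric multiplicity = 2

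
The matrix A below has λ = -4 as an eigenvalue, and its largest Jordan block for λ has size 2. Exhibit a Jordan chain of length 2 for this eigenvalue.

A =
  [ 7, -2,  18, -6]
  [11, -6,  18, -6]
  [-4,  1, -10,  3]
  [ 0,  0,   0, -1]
A Jordan chain for λ = -4 of length 2:
v_1 = (-2, -2, 1, 0)ᵀ
v_2 = (0, 1, 0, 0)ᵀ

Let N = A − (-4)·I. We want v_2 with N^2 v_2 = 0 but N^1 v_2 ≠ 0; then v_{j-1} := N · v_j for j = 2, …, 2.

Pick v_2 = (0, 1, 0, 0)ᵀ.
Then v_1 = N · v_2 = (-2, -2, 1, 0)ᵀ.

Sanity check: (A − (-4)·I) v_1 = (0, 0, 0, 0)ᵀ = 0. ✓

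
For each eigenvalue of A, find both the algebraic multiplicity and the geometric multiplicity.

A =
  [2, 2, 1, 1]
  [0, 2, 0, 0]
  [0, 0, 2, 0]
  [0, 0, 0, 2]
λ = 2: alg = 4, geom = 3

Step 1 — factor the characteristic polynomial to read off the algebraic multiplicities:
  χ_A(x) = (x - 2)^4

Step 2 — compute geometric multiplicities via the rank-nullity identity g(λ) = n − rank(A − λI):
  rank(A − (2)·I) = 1, so dim ker(A − (2)·I) = n − 1 = 3

Summary:
  λ = 2: algebraic multiplicity = 4, geometric multiplicity = 3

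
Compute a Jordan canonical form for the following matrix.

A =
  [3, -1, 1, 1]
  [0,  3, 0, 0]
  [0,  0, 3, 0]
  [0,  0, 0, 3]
J_2(3) ⊕ J_1(3) ⊕ J_1(3)

The characteristic polynomial is
  det(x·I − A) = x^4 - 12*x^3 + 54*x^2 - 108*x + 81 = (x - 3)^4

Eigenvalues and multiplicities (the geometric multiplicity of λ is n − rank(A − λI), which equals the number of Jordan blocks for λ):
  λ = 3: algebraic multiplicity = 4, geometric multiplicity = 3

Determining the block sizes for each eigenvalue:
  λ = 3: 3 blocks summing to 4 forces exactly one block of size 2 and the rest size 1 → block sizes [2, 1, 1]

Assembling the blocks gives a Jordan form
J =
  [3, 1, 0, 0]
  [0, 3, 0, 0]
  [0, 0, 3, 0]
  [0, 0, 0, 3]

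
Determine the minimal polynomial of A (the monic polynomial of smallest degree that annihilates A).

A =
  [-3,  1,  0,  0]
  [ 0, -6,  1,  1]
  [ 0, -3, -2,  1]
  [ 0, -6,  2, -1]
x^3 + 9*x^2 + 27*x + 27

The characteristic polynomial is χ_A(x) = (x + 3)^4, so the eigenvalues are known. The minimal polynomial is
  m_A(x) = Π_λ (x − λ)^{k_λ}
where k_λ is the size of the *largest* Jordan block for λ (equivalently, the smallest k with (A − λI)^k v = 0 for every generalised eigenvector v of λ).

  λ = -3: largest Jordan block has size 3, contributing (x + 3)^3

So m_A(x) = (x + 3)^3 = x^3 + 9*x^2 + 27*x + 27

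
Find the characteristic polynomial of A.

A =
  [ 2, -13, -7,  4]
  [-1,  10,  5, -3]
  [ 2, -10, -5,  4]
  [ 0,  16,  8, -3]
x^4 - 4*x^3 + 6*x^2 - 4*x + 1

Expanding det(x·I − A) (e.g. by cofactor expansion or by noting that A is similar to its Jordan form J, which has the same characteristic polynomial as A) gives
  χ_A(x) = x^4 - 4*x^3 + 6*x^2 - 4*x + 1
which factors as (x - 1)^4. The eigenvalues (with algebraic multiplicities) are λ = 1 with multiplicity 4.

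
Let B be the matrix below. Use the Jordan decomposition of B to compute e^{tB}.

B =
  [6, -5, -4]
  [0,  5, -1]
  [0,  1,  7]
e^{tB} =
  [exp(6*t), t^2*exp(6*t)/2 - 5*t*exp(6*t), t^2*exp(6*t)/2 - 4*t*exp(6*t)]
  [0, -t*exp(6*t) + exp(6*t), -t*exp(6*t)]
  [0, t*exp(6*t), t*exp(6*t) + exp(6*t)]

Strategy: write B = P · J · P⁻¹ where J is a Jordan canonical form, so e^{tB} = P · e^{tJ} · P⁻¹, and e^{tJ} can be computed block-by-block.

B has Jordan form
J =
  [6, 1, 0]
  [0, 6, 1]
  [0, 0, 6]
(up to reordering of blocks).

Per-block formulas:
  For a 3×3 Jordan block J_3(6): exp(t · J_3(6)) = e^(6t)·(I + t·N + (t^2/2)·N^2), where N is the 3×3 nilpotent shift.

After assembling e^{tJ} and conjugating by P, we get:

e^{tB} =
  [exp(6*t), t^2*exp(6*t)/2 - 5*t*exp(6*t), t^2*exp(6*t)/2 - 4*t*exp(6*t)]
  [0, -t*exp(6*t) + exp(6*t), -t*exp(6*t)]
  [0, t*exp(6*t), t*exp(6*t) + exp(6*t)]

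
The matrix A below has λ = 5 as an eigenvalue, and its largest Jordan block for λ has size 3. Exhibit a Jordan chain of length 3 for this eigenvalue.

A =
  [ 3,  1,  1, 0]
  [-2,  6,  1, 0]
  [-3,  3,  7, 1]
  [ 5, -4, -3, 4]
A Jordan chain for λ = 5 of length 3:
v_1 = (-1, -1, -1, 2)ᵀ
v_2 = (-2, -2, -3, 5)ᵀ
v_3 = (1, 0, 0, 0)ᵀ

Let N = A − (5)·I. We want v_3 with N^3 v_3 = 0 but N^2 v_3 ≠ 0; then v_{j-1} := N · v_j for j = 3, …, 2.

Pick v_3 = (1, 0, 0, 0)ᵀ.
Then v_2 = N · v_3 = (-2, -2, -3, 5)ᵀ.
Then v_1 = N · v_2 = (-1, -1, -1, 2)ᵀ.

Sanity check: (A − (5)·I) v_1 = (0, 0, 0, 0)ᵀ = 0. ✓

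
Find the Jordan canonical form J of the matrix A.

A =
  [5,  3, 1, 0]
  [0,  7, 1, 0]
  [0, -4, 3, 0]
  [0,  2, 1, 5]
J_3(5) ⊕ J_1(5)

The characteristic polynomial is
  det(x·I − A) = x^4 - 20*x^3 + 150*x^2 - 500*x + 625 = (x - 5)^4

Eigenvalues and multiplicities (the geometric multiplicity of λ is n − rank(A − λI), which equals the number of Jordan blocks for λ):
  λ = 5: algebraic multiplicity = 4, geometric multiplicity = 2

Determining the block sizes for each eigenvalue:
  λ = 5: with am = 4 and gm = 2, the partition is not yet determined (e.g. several partitions of 4 into 2 parts exist). Let N = A − (5)·I. Computing rank(N^1) = 2, rank(N^2) = 1, rank(N^3) = 0; the number of blocks of size ≥ j is rank(N^{j−1}) − rank(N^j), giving [2, 1, 1]. So we have 1 block(s) of size 3, 1 block(s) of size 1 → block sizes [3, 1]

Assembling the blocks gives a Jordan form
J =
  [5, 1, 0, 0]
  [0, 5, 1, 0]
  [0, 0, 5, 0]
  [0, 0, 0, 5]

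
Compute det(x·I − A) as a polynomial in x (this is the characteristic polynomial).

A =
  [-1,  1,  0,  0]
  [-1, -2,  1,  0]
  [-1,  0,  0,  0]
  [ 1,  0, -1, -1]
x^4 + 4*x^3 + 6*x^2 + 4*x + 1

Expanding det(x·I − A) (e.g. by cofactor expansion or by noting that A is similar to its Jordan form J, which has the same characteristic polynomial as A) gives
  χ_A(x) = x^4 + 4*x^3 + 6*x^2 + 4*x + 1
which factors as (x + 1)^4. The eigenvalues (with algebraic multiplicities) are λ = -1 with multiplicity 4.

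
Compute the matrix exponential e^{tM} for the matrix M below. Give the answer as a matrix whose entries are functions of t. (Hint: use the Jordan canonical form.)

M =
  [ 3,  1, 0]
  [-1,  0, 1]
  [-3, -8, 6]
e^{tM} =
  [-t^2*exp(3*t)/2 + exp(3*t), -3*t^2*exp(3*t)/2 + t*exp(3*t), t^2*exp(3*t)/2]
  [-t*exp(3*t), -3*t*exp(3*t) + exp(3*t), t*exp(3*t)]
  [-t^2*exp(3*t)/2 - 3*t*exp(3*t), -3*t^2*exp(3*t)/2 - 8*t*exp(3*t), t^2*exp(3*t)/2 + 3*t*exp(3*t) + exp(3*t)]

Strategy: write M = P · J · P⁻¹ where J is a Jordan canonical form, so e^{tM} = P · e^{tJ} · P⁻¹, and e^{tJ} can be computed block-by-block.

M has Jordan form
J =
  [3, 1, 0]
  [0, 3, 1]
  [0, 0, 3]
(up to reordering of blocks).

Per-block formulas:
  For a 3×3 Jordan block J_3(3): exp(t · J_3(3)) = e^(3t)·(I + t·N + (t^2/2)·N^2), where N is the 3×3 nilpotent shift.

After assembling e^{tJ} and conjugating by P, we get:

e^{tM} =
  [-t^2*exp(3*t)/2 + exp(3*t), -3*t^2*exp(3*t)/2 + t*exp(3*t), t^2*exp(3*t)/2]
  [-t*exp(3*t), -3*t*exp(3*t) + exp(3*t), t*exp(3*t)]
  [-t^2*exp(3*t)/2 - 3*t*exp(3*t), -3*t^2*exp(3*t)/2 - 8*t*exp(3*t), t^2*exp(3*t)/2 + 3*t*exp(3*t) + exp(3*t)]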